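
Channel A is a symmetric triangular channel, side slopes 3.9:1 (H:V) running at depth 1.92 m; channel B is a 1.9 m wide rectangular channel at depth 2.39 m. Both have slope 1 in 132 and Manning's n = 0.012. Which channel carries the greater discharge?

channel A

Channel A: For a triangular section with side slope z = 3.9: A = zy² = 3.9×1.92² = 14.38 m²; P = 2y√(1+z²) = 2×1.92×4.026 = 15.46 m. Hydraulic radius R = A/P = 14.38/15.46 = 0.9299 m. Q_A = (1/0.012)·14.38·0.9299^(2/3)·√0.007576 = 99.35 m³/s.
Channel B: Flow area A = b·y = 1.9 × 2.39 = 4.541 m². Wetted perimeter P = b + 2y = 1.9 + 2×2.39 = 6.68 m. Hydraulic radius R = A/P = 4.541/6.68 = 0.6798 m. Q_B = (1/0.012)·4.541·0.6798^(2/3)·√0.007576 = 25.46 m³/s.
Q_A = 99.35 m³/s vs Q_B = 25.46 m³/s, so channel A carries more.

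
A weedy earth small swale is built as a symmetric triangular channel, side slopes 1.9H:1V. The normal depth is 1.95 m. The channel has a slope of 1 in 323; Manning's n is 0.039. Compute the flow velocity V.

For a triangular section with side slope z = 1.9: A = zy² = 1.9×1.95² = 7.225 m²; P = 2y√(1+z²) = 2×1.95×2.147 = 8.374 m.
Hydraulic radius R = A/P = 7.225/8.374 = 0.8628 m.
From Manning's equation, V = (1/n) R^(2/3) S^(1/2) = (1/0.039) × 0.8628^(2/3) × 0.003096^(1/2) = 1.29 m/s.

V = 1.29 m/s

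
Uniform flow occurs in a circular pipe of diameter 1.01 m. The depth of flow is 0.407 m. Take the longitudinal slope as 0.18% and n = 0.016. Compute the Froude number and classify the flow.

For a circular section of diameter D = 1.01 m at depth y = 0.407 m, the central angle is θ = 2 arccos(1 − 2y/D) = 2.751 rad. Then A = (D²/8)(θ − sin θ) = 0.3022 m² and P = Dθ/2 = 1.389 m.
Hydraulic radius R = A/P = 0.3022/1.389 = 0.2176 m.
V = (1/n) R^(2/3) √S = (1/0.016) × 0.2176^(2/3) × √0.0018 = 0.9592 m/s. Hydraulic depth D_h = A/T = 0.3022/0.9908 = 0.305 m.
Froude number Fr = V/√(g·D_h) = 0.9592/√(9.81×0.305) = 0.554, which is less than 1, so the flow is subcritical.

subcritical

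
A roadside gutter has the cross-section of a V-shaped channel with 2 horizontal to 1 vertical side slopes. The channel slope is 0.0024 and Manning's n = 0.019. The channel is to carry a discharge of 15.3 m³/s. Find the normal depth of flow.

y_n = 1.84 m

Manning's equation rearranged: A R^(2/3) = nQ / (1·√S) = 0.019 × 15.3 / (√0.0024) = 5.934.
At y = 1.61 m: A R^(2/3) = 4.165 — short.
At y = 2.19 m: A R^(2/3) = 9.46 — over.
At y = 1.84 m: A R^(2/3) = 5.946 — ≈ 5.934.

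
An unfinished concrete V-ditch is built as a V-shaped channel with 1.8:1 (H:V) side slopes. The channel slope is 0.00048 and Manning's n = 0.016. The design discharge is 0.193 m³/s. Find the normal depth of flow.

y_n = 0.473 m

Manning's equation rearranged: A R^(2/3) = nQ / (1·√S) = 0.016 × 0.193 / (√0.00048) = 0.1409.
Try y = 0.332 m: A R^(2/3) = 0.05479 — too small.
Try y = 0.514 m: A R^(2/3) = 0.1757 — too large.
Try y = 0.473 m: A R^(2/3) = 0.1408 — ≈ 0.1409.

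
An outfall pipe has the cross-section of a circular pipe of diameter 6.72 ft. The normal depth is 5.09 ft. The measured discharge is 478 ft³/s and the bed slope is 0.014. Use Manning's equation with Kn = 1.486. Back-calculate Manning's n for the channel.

For a circular section of diameter D = 6.72 ft at depth y = 5.09 ft, the central angle is θ = 2 arccos(1 − 2y/D) = 4.223 rad. Then A = (D²/8)(θ − sin θ) = 28.82 ft² and P = Dθ/2 = 14.19 ft.
Hydraulic radius R = A/P = 28.82/14.19 = 2.031 ft.
Rearranging Manning's equation: n = (1.486/Q) A R^(2/3) S^(1/2) = (1.486/478) × 28.82 × 2.031^(2/3) × √0.014 = 0.017.

n = 0.017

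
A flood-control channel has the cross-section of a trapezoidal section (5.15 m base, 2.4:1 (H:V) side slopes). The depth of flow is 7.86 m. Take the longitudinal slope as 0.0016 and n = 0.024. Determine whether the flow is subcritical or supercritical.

With bottom width b = 5.15 m and side slope z = 2.4: A = (b + zy)y = (5.15 + 2.4×7.86)×7.86 = 188.8 m²; P = b + 2y√(1+z²) = 5.15 + 2×7.86×2.6 = 46.02 m.
Hydraulic radius R = A/P = 188.8/46.02 = 4.101 m.
V = (1/n) R^(2/3) √S = (1/0.024) × 4.101^(2/3) × √0.0016 = 4.27 m/s. Hydraulic depth D_h = A/T = 188.8/42.88 = 4.402 m.
Froude number Fr = V/√(g·D_h) = 4.27/√(9.81×4.402) = 0.65, which is less than 1, so the flow is subcritical.

subcritical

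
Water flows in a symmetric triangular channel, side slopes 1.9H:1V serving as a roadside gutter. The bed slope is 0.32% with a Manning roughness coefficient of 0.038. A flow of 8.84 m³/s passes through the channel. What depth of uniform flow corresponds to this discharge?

Manning's equation rearranged: A R^(2/3) = nQ / (1·√S) = 0.038 × 8.84 / (√0.0032) = 5.938.
At y = 2.16 m: A R^(2/3) = 8.601 — over.
At y = 1.29 m: A R^(2/3) = 2.176 — short.
At y = 1.88 m: A R^(2/3) = 5.94 — close enough.

y_n = 1.88 m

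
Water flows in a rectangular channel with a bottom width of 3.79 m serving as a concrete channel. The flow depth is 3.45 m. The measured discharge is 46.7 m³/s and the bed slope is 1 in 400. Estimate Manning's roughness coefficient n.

Flow area A = b·y = 3.79 × 3.45 = 13.08 m². Wetted perimeter P = b + 2y = 3.79 + 2×3.45 = 10.69 m.
Hydraulic radius R = A/P = 13.08/10.69 = 1.223 m.
Rearranging Manning's equation: n = (1/Q) A R^(2/3) S^(1/2) = (1/46.7) × 13.08 × 1.223^(2/3) × √0.0025 = 0.016.

n = 0.016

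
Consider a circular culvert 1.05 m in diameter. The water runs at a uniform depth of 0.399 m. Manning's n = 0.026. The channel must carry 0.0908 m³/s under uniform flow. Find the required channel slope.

For a circular section of diameter D = 1.05 m at depth y = 0.399 m, the central angle is θ = 2 arccos(1 − 2y/D) = 2.657 rad. Then A = (D²/8)(θ − sin θ) = 0.3019 m² and P = Dθ/2 = 1.395 m.
Hydraulic radius R = A/P = 0.3019/1.395 = 0.2165 m.
From Manning's equation, S = [nQ / (1 A R^(2/3))]² = [0.026 × 0.0908 / (1 × 0.3019 × 0.2165^(2/3))]² = 0.00047.

S = 0.00047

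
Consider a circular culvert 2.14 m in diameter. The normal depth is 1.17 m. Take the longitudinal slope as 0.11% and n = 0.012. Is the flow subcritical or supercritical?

For a circular section of diameter D = 2.14 m at depth y = 1.17 m, the central angle is θ = 2 arccos(1 − 2y/D) = 3.329 rad. Then A = (D²/8)(θ − sin θ) = 2.012 m² and P = Dθ/2 = 3.562 m.
Hydraulic radius R = A/P = 2.012/3.562 = 0.5649 m.
V = (1/n) R^(2/3) √S = (1/0.012) × 0.5649^(2/3) × √0.0011 = 1.889 m/s. Hydraulic depth D_h = A/T = 2.012/2.131 = 0.9444 m.
Froude number Fr = V/√(g·D_h) = 1.889/√(9.81×0.9444) = 0.621, which is less than 1, so the flow is subcritical.

subcritical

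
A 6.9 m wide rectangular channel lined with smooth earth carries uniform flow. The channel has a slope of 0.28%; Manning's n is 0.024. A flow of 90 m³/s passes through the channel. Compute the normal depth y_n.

y_n = 3.94 m

Manning's equation rearranged: A R^(2/3) = nQ / (1·√S) = 0.024 × 90 / (√0.0028) = 40.82.
At y = 4.4 m: A R^(2/3) = 47.12 — over.
At y = 3.94 m: A R^(2/3) = 40.81 — matches.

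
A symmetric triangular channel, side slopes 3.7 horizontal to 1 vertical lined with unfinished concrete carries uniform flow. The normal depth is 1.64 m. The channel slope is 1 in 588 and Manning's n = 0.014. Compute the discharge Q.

Q = 25.1 m³/s

For a triangular section with side slope z = 3.7: A = zy² = 3.7×1.64² = 9.952 m²; P = 2y√(1+z²) = 2×1.64×3.833 = 12.57 m.
Hydraulic radius R = A/P = 9.952/12.57 = 0.7916 m.
Manning's equation: Q = (1/n) A R^(2/3) S^(1/2) = (1/0.014) × 9.952 × 0.7916^(2/3) × 0.001701^(1/2) = 25.1 m³/s.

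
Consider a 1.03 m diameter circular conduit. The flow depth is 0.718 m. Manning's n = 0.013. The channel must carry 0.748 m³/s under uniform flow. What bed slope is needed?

S = 0.0012

For a circular section of diameter D = 1.03 m at depth y = 0.718 m, the central angle is θ = 2 arccos(1 − 2y/D) = 3.952 rad. Then A = (D²/8)(θ − sin θ) = 0.6202 m² and P = Dθ/2 = 2.035 m.
Hydraulic radius R = A/P = 0.6202/2.035 = 0.3047 m.
From Manning's equation, S = [nQ / (1 A R^(2/3))]² = [0.013 × 0.748 / (1 × 0.6202 × 0.3047^(2/3))]² = 0.0012.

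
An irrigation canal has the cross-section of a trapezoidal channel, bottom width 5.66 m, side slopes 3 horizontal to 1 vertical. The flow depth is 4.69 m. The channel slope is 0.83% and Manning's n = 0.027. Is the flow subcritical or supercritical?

supercritical

With bottom width b = 5.66 m and side slope z = 3: A = (b + zy)y = (5.66 + 3×4.69)×4.69 = 92.53 m²; P = b + 2y√(1+z²) = 5.66 + 2×4.69×3.162 = 35.32 m.
Hydraulic radius R = A/P = 92.53/35.32 = 2.62 m.
V = (1/n) R^(2/3) √S = (1/0.027) × 2.62^(2/3) × √0.0083 = 6.412 m/s. Hydraulic depth D_h = A/T = 92.53/33.8 = 2.738 m.
Froude number Fr = V/√(g·D_h) = 6.412/√(9.81×2.738) = 1.24, which is greater than 1, so the flow is supercritical.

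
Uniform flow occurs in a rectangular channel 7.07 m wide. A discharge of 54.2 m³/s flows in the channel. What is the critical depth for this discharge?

For a rectangular channel, critical depth y_c = (q²/g)^(1/3) where q = Q/b = 54.2/7.07 = 7.666 m²/s.
So y_c = (7.666²/9.81)^(1/3) = 1.82 m.

y_c = 1.82 m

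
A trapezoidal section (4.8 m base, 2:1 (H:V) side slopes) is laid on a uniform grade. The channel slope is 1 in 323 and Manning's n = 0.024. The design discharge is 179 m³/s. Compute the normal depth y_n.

Manning's equation rearranged: A R^(2/3) = nQ / (1·√S) = 0.024 × 179 / (√0.003096) = 77.21.
Try y = 3.26 m: A R^(2/3) = 56.7 — too small.
Try y = 4.74 m: A R^(2/3) = 128.1 — too large.
Try y = 3.76 m: A R^(2/3) = 77 — close enough.

y_n = 3.76 m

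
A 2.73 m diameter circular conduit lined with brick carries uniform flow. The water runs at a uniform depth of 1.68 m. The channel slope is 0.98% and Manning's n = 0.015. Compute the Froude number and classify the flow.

supercritical

For a circular section of diameter D = 2.73 m at depth y = 1.68 m, the central angle is θ = 2 arccos(1 − 2y/D) = 3.607 rad. Then A = (D²/8)(θ − sin θ) = 3.779 m² and P = Dθ/2 = 4.924 m.
Hydraulic radius R = A/P = 3.779/4.924 = 0.7675 m.
V = (1/n) R^(2/3) √S = (1/0.015) × 0.7675^(2/3) × √0.0098 = 5.532 m/s. Hydraulic depth D_h = A/T = 3.779/2.656 = 1.423 m.
Froude number Fr = V/√(g·D_h) = 5.532/√(9.81×1.423) = 1.48, which is greater than 1, so the flow is supercritical.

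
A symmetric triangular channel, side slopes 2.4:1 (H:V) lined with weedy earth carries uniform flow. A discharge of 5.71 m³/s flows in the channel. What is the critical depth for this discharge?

At critical depth, Q² T / (g A³) = 1, i.e. A³/T = Q²/g = 5.71²/9.81 = 3.324.
Try y = 1.16 m: A³/T = 6.049 — over.
Try y = 1.03 m: A³/T = 3.339 — close enough.

y_c = 1.03 m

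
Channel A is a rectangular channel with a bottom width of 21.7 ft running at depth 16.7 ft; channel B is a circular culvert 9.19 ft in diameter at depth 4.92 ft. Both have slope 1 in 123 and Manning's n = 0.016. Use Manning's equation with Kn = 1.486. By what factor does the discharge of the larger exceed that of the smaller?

Channel A: Flow area A = b·y = 21.7 × 16.7 = 362.4 ft². Wetted perimeter P = b + 2y = 21.7 + 2×16.7 = 55.1 ft. Hydraulic radius R = A/P = 362.4/55.1 = 6.577 ft. Q_A = (1.486/0.016)·362.4·6.577^(2/3)·√0.00813 = 10650 ft³/s.
Channel B: For a circular section of diameter D = 9.19 ft at depth y = 4.92 ft, the central angle is θ = 2 arccos(1 − 2y/D) = 3.283 rad. Then A = (D²/8)(θ − sin θ) = 36.15 ft² and P = Dθ/2 = 15.09 ft. Hydraulic radius R = A/P = 36.15/15.09 = 2.396 ft. Q_B = (1.486/0.016)·36.15·2.396^(2/3)·√0.00813 = 542.1 ft³/s.
The larger discharge is 10650 ft³/s and the smaller is 542.1 ft³/s; the ratio is 19.7.

19.7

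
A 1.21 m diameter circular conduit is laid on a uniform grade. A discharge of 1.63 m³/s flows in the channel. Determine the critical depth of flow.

y_c = 0.698 m

At critical depth, Q² T / (g A³) = 1, i.e. A³/T = Q²/g = 1.63²/9.81 = 0.2708.
Trying y = 0.883 m: A³/T = 0.6763 — high.
Trying y = 0.594 m: A³/T = 0.1464 — low.
Trying y = 0.698 m: A³/T = 0.2712 — ≈ 0.2708.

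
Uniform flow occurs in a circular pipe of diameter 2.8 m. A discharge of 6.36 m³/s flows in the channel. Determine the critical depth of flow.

y_c = 1.1 m

At critical depth, Q² T / (g A³) = 1, i.e. A³/T = Q²/g = 6.36²/9.81 = 4.123.
At y = 1.27 m: A³/T = 7.181 — high.
At y = 0.915 m: A³/T = 2.035 — low.
At y = 1.1 m: A³/T = 4.138 — close enough.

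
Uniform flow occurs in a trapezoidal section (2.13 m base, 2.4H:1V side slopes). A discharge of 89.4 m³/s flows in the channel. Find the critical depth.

y_c = 2.69 m

At critical depth, Q² T / (g A³) = 1, i.e. A³/T = Q²/g = 89.4²/9.81 = 814.7.
Try y = 2.92 m: A³/T = 1177 — high.
Try y = 2.4 m: A³/T = 497.4 — low.
Try y = 2.69 m: A³/T = 819.1 — matches.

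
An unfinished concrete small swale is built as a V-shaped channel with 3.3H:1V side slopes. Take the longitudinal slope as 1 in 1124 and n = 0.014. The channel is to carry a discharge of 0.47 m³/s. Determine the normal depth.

y_n = 0.436 m

Manning's equation rearranged: A R^(2/3) = nQ / (1·√S) = 0.014 × 0.47 / (√0.0008897) = 0.2206.
At y = 0.384 m: A R^(2/3) = 0.1573 — low.
At y = 0.436 m: A R^(2/3) = 0.2207 — ≈ 0.2206.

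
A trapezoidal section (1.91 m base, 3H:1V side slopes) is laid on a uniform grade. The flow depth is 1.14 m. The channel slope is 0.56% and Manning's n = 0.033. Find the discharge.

With bottom width b = 1.91 m and side slope z = 3: A = (b + zy)y = (1.91 + 3×1.14)×1.14 = 6.076 m²; P = b + 2y√(1+z²) = 1.91 + 2×1.14×3.162 = 9.12 m.
Hydraulic radius R = A/P = 6.076/9.12 = 0.6663 m.
Manning's equation: Q = (1/n) A R^(2/3) S^(1/2) = (1/0.033) × 6.076 × 0.6663^(2/3) × 0.0056^(1/2) = 10.5 m³/s.

Q = 10.5 m³/s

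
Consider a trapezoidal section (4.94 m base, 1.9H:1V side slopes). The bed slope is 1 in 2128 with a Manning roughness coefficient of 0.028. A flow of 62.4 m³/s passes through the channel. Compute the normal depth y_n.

Manning's equation rearranged: A R^(2/3) = nQ / (1·√S) = 0.028 × 62.4 / (√0.0004699) = 80.6.
At y = 4.92 m: A R^(2/3) = 136.2 — high.
At y = 2.98 m: A R^(2/3) = 46.43 — low.
At y = 3.87 m: A R^(2/3) = 80.64 — matches.

y_n = 3.87 m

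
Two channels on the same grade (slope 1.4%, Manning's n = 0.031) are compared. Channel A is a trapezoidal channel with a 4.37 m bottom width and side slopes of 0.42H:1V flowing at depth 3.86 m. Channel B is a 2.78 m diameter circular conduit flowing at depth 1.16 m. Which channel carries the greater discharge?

channel A

Channel A: With bottom width b = 4.37 m and side slope z = 0.42: A = (b + zy)y = (4.37 + 0.42×3.86)×3.86 = 23.13 m²; P = b + 2y√(1+z²) = 4.37 + 2×3.86×1.085 = 12.74 m. Hydraulic radius R = A/P = 23.13/12.74 = 1.815 m. Q_A = (1/0.031)·23.13·1.815^(2/3)·√0.014 = 131.3 m³/s.
Channel B: For a circular section of diameter D = 2.78 m at depth y = 1.16 m, the central angle is θ = 2 arccos(1 − 2y/D) = 2.809 rad. Then A = (D²/8)(θ − sin θ) = 2.398 m² and P = Dθ/2 = 3.905 m. Hydraulic radius R = A/P = 2.398/3.905 = 0.6143 m. Q_B = (1/0.031)·2.398·0.6143^(2/3)·√0.014 = 6.615 m³/s.
Q_A = 131.3 m³/s vs Q_B = 6.615 m³/s, so channel A carries more.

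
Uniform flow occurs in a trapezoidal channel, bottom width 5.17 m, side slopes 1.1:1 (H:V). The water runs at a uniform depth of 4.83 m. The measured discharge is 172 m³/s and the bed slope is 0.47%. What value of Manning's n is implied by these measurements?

With bottom width b = 5.17 m and side slope z = 1.1: A = (b + zy)y = (5.17 + 1.1×4.83)×4.83 = 50.63 m²; P = b + 2y√(1+z²) = 5.17 + 2×4.83×1.487 = 19.53 m.
Hydraulic radius R = A/P = 50.63/19.53 = 2.592 m.
Rearranging Manning's equation: n = (1/Q) A R^(2/3) S^(1/2) = (1/172) × 50.63 × 2.592^(2/3) × √0.0047 = 0.0381.

n = 0.0381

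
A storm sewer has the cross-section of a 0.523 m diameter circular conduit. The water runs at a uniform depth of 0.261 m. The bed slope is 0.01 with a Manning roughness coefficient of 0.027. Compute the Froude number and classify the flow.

subcritical

For a circular section of diameter D = 0.523 m at depth y = 0.261 m, the central angle is θ = 2 arccos(1 − 2y/D) = 3.138 rad. Then A = (D²/8)(θ − sin θ) = 0.1072 m² and P = Dθ/2 = 0.8205 m.
Hydraulic radius R = A/P = 0.1072/0.8205 = 0.1306 m.
V = (1/n) R^(2/3) √S = (1/0.027) × 0.1306^(2/3) × √0.01 = 0.9533 m/s. Hydraulic depth D_h = A/T = 0.1072/0.523 = 0.2049 m.
Froude number Fr = V/√(g·D_h) = 0.9533/√(9.81×0.2049) = 0.672, which is less than 1, so the flow is subcritical.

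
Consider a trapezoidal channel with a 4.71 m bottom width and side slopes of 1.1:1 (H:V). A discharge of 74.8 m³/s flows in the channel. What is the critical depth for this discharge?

At critical depth, Q² T / (g A³) = 1, i.e. A³/T = Q²/g = 74.8²/9.81 = 570.3.
Trying y = 2.77 m: A³/T = 918.2 — too large.
Trying y = 1.94 m: A³/T = 260.7 — too small.
Trying y = 2.43 m: A³/T = 574.2 — matches.

y_c = 2.43 m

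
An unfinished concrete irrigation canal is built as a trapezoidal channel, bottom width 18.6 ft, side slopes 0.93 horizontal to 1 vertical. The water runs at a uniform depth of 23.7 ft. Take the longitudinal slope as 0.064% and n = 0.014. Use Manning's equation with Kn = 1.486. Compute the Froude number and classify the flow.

With bottom width b = 18.6 ft and side slope z = 0.93: A = (b + zy)y = (18.6 + 0.93×23.7)×23.7 = 963.2 ft²; P = b + 2y√(1+z²) = 18.6 + 2×23.7×1.366 = 83.33 ft.
Hydraulic radius R = A/P = 963.2/83.33 = 11.56 ft.
V = (1.486/n) R^(2/3) √S = (1.486/0.014) × 11.56^(2/3) × √0.00064 = 13.73 ft/s. Hydraulic depth D_h = A/T = 963.2/62.68 = 15.37 ft.
Froude number Fr = V/√(g·D_h) = 13.73/√(32.2×15.37) = 0.617, which is less than 1, so the flow is subcritical.

subcritical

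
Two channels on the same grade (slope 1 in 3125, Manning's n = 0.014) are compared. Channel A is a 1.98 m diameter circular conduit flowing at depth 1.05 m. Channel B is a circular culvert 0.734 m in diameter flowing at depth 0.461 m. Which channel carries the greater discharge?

Channel A: For a circular section of diameter D = 1.98 m at depth y = 1.05 m, the central angle is θ = 2 arccos(1 − 2y/D) = 3.263 rad. Then A = (D²/8)(θ − sin θ) = 1.658 m² and P = Dθ/2 = 3.23 m. Hydraulic radius R = A/P = 1.658/3.23 = 0.5134 m. Q_A = (1/0.014)·1.658·0.5134^(2/3)·√0.00032 = 1.358 m³/s.
Channel B: For a circular section of diameter D = 0.734 m at depth y = 0.461 m, the central angle is θ = 2 arccos(1 − 2y/D) = 3.66 rad. Then A = (D²/8)(θ − sin θ) = 0.2798 m² and P = Dθ/2 = 1.343 m. Hydraulic radius R = A/P = 0.2798/1.343 = 0.2083 m. Q_B = (1/0.014)·0.2798·0.2083^(2/3)·√0.00032 = 0.1256 m³/s.
Q_A = 1.358 m³/s vs Q_B = 0.1256 m³/s, so channel A carries more.

channel A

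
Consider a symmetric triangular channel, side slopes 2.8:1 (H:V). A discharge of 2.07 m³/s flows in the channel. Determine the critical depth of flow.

y_c = 0.645 m

At critical depth, Q² T / (g A³) = 1, i.e. A³/T = Q²/g = 2.07²/9.81 = 0.4368.
At y = 0.808 m: A³/T = 1.35 — high.
At y = 0.473 m: A³/T = 0.09281 — low.
At y = 0.645 m: A³/T = 0.4376 — ≈ 0.4368.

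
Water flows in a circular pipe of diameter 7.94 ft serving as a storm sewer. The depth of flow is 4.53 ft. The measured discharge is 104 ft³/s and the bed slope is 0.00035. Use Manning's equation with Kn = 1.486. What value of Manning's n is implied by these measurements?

For a circular section of diameter D = 7.94 ft at depth y = 4.53 ft, the central angle is θ = 2 arccos(1 − 2y/D) = 3.425 rad. Then A = (D²/8)(θ − sin θ) = 29.19 ft² and P = Dθ/2 = 13.6 ft.
Hydraulic radius R = A/P = 29.19/13.6 = 2.147 ft.
Rearranging Manning's equation: n = (1.486/Q) A R^(2/3) S^(1/2) = (1.486/104) × 29.19 × 2.147^(2/3) × √0.00035 = 0.013.

n = 0.013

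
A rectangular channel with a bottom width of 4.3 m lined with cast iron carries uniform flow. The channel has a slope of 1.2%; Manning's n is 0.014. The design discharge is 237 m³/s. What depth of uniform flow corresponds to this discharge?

y_n = 5.31 m

Manning's equation rearranged: A R^(2/3) = nQ / (1·√S) = 0.014 × 237 / (√0.012) = 30.29.
At y = 6.32 m: A R^(2/3) = 37.24 — too large.
At y = 3.88 m: A R^(2/3) = 20.71 — too small.
At y = 5.31 m: A R^(2/3) = 30.32 — ≈ 30.29.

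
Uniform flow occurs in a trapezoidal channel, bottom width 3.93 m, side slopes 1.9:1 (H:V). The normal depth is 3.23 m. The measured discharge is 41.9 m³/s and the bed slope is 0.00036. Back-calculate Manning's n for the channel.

n = 0.022

With bottom width b = 3.93 m and side slope z = 1.9: A = (b + zy)y = (3.93 + 1.9×3.23)×3.23 = 32.52 m²; P = b + 2y√(1+z²) = 3.93 + 2×3.23×2.147 = 17.8 m.
Hydraulic radius R = A/P = 32.52/17.8 = 1.827 m.
Rearranging Manning's equation: n = (1/Q) A R^(2/3) S^(1/2) = (1/41.9) × 32.52 × 1.827^(2/3) × √0.00036 = 0.022.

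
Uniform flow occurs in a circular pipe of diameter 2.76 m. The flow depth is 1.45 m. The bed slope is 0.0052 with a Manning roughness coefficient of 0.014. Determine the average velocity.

For a circular section of diameter D = 2.76 m at depth y = 1.45 m, the central angle is θ = 2 arccos(1 − 2y/D) = 3.243 rad. Then A = (D²/8)(θ − sin θ) = 3.185 m² and P = Dθ/2 = 4.475 m.
Hydraulic radius R = A/P = 3.185/4.475 = 0.7116 m.
From Manning's equation, V = (1/n) R^(2/3) S^(1/2) = (1/0.014) × 0.7116^(2/3) × 0.0052^(1/2) = 4.11 m/s.

V = 4.11 m/s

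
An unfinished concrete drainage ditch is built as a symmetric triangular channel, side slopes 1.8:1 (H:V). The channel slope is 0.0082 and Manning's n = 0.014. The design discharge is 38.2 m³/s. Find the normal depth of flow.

Manning's equation rearranged: A R^(2/3) = nQ / (1·√S) = 0.014 × 38.2 / (√0.0082) = 5.906.
Trying y = 1.49 m: A R^(2/3) = 3.002 — short.
Trying y = 1.92 m: A R^(2/3) = 5.904 — close enough.

y_n = 1.92 m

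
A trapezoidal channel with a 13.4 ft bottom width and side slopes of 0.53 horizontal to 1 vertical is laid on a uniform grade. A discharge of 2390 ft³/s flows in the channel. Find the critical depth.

At critical depth, Q² T / (g A³) = 1, i.e. A³/T = Q²/g = 2390²/32.2 = 177400.
Trying y = 6.71 ft: A³/T = 71800 — too small.
Trying y = 8.81 ft: A³/T = 177400 — ≈ 177400.

y_c = 8.81 ft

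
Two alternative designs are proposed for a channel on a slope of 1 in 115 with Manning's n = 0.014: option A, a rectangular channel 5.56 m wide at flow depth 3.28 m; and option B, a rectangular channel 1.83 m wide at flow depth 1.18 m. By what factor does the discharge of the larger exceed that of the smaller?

17.3

Channel A: Flow area A = b·y = 5.56 × 3.28 = 18.24 m². Wetted perimeter P = b + 2y = 5.56 + 2×3.28 = 12.12 m. Hydraulic radius R = A/P = 18.24/12.12 = 1.505 m. Q_A = (1/0.014)·18.24·1.505^(2/3)·√0.008696 = 159.5 m³/s.
Channel B: Flow area A = b·y = 1.83 × 1.18 = 2.159 m². Wetted perimeter P = b + 2y = 1.83 + 2×1.18 = 4.19 m. Hydraulic radius R = A/P = 2.159/4.19 = 0.5154 m. Q_B = (1/0.014)·2.159·0.5154^(2/3)·√0.008696 = 9.246 m³/s.
The larger discharge is 159.5 m³/s and the smaller is 9.246 m³/s; the ratio is 17.3.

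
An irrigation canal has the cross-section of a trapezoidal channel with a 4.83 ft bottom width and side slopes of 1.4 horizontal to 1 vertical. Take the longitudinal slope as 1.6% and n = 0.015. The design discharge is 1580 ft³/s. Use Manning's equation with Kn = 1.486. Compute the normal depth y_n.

y_n = 5.24 ft

Manning's equation rearranged: A R^(2/3) = nQ / (1.486·√S) = 0.015 × 1580 / (1.486 × √0.016) = 126.1.
At y = 4.17 ft: A R^(2/3) = 77.95 — too small.
At y = 6.31 ft: A R^(2/3) = 189.1 — too large.
At y = 5.24 ft: A R^(2/3) = 126.3 — ≈ 126.1.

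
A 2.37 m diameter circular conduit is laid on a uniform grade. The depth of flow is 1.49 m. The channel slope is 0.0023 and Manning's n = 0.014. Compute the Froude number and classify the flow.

For a circular section of diameter D = 2.37 m at depth y = 1.49 m, the central angle is θ = 2 arccos(1 − 2y/D) = 3.662 rad. Then A = (D²/8)(θ − sin θ) = 2.921 m² and P = Dθ/2 = 4.34 m.
Hydraulic radius R = A/P = 2.921/4.34 = 0.673 m.
V = (1/n) R^(2/3) √S = (1/0.014) × 0.673^(2/3) × √0.0023 = 2.631 m/s. Hydraulic depth D_h = A/T = 2.921/2.29 = 1.275 m.
Froude number Fr = V/√(g·D_h) = 2.631/√(9.81×1.275) = 0.744, which is less than 1, so the flow is subcritical.

subcritical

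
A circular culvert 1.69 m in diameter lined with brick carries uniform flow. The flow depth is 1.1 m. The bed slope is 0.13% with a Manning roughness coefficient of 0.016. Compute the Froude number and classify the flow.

For a circular section of diameter D = 1.69 m at depth y = 1.1 m, the central angle is θ = 2 arccos(1 − 2y/D) = 3.755 rad. Then A = (D²/8)(θ − sin θ) = 1.546 m² and P = Dθ/2 = 3.173 m.
Hydraulic radius R = A/P = 1.546/3.173 = 0.4872 m.
V = (1/n) R^(2/3) √S = (1/0.016) × 0.4872^(2/3) × √0.0013 = 1.395 m/s. Hydraulic depth D_h = A/T = 1.546/1.611 = 0.9595 m.
Froude number Fr = V/√(g·D_h) = 1.395/√(9.81×0.9595) = 0.455, which is less than 1, so the flow is subcritical.

subcritical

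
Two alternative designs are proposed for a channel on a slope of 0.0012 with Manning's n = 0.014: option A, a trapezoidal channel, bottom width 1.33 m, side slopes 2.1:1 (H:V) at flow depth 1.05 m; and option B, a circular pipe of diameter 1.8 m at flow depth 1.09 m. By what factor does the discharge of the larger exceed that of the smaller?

Channel A: With bottom width b = 1.33 m and side slope z = 2.1: A = (b + zy)y = (1.33 + 2.1×1.05)×1.05 = 3.712 m²; P = b + 2y√(1+z²) = 1.33 + 2×1.05×2.326 = 6.214 m. Hydraulic radius R = A/P = 3.712/6.214 = 0.5973 m. Q_A = (1/0.014)·3.712·0.5973^(2/3)·√0.0012 = 6.514 m³/s.
Channel B: For a circular section of diameter D = 1.8 m at depth y = 1.09 m, the central angle is θ = 2 arccos(1 − 2y/D) = 3.567 rad. Then A = (D²/8)(θ − sin θ) = 1.612 m² and P = Dθ/2 = 3.21 m. Hydraulic radius R = A/P = 1.612/3.21 = 0.5021 m. Q_B = (1/0.014)·1.612·0.5021^(2/3)·√0.0012 = 2.519 m³/s.
The larger discharge is 6.514 m³/s and the smaller is 2.519 m³/s; the ratio is 2.59.

2.59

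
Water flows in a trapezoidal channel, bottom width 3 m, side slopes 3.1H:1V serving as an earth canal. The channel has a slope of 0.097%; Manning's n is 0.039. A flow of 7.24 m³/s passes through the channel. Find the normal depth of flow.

Manning's equation rearranged: A R^(2/3) = nQ / (1·√S) = 0.039 × 7.24 / (√0.00097) = 9.066.
At y = 1.68 m: A R^(2/3) = 13.69 — too large.
At y = 0.973 m: A R^(2/3) = 4.288 — too small.
At y = 1.39 m: A R^(2/3) = 9.064 — ≈ 9.066.

y_n = 1.39 m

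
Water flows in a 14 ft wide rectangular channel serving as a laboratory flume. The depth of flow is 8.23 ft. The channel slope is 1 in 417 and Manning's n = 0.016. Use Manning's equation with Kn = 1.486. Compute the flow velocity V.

V = 11 ft/s

Flow area A = b·y = 14 × 8.23 = 115.2 ft². Wetted perimeter P = b + 2y = 14 + 2×8.23 = 30.46 ft.
Hydraulic radius R = A/P = 115.2/30.46 = 3.783 ft.
From Manning's equation, V = (1.486/n) R^(2/3) S^(1/2) = (1.486/0.016) × 3.783^(2/3) × 0.002398^(1/2) = 11 ft/s.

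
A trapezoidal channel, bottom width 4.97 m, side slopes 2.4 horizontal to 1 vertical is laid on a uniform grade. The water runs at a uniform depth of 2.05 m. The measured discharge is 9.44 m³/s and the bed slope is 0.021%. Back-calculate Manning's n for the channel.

n = 0.037

With bottom width b = 4.97 m and side slope z = 2.4: A = (b + zy)y = (4.97 + 2.4×2.05)×2.05 = 20.27 m²; P = b + 2y√(1+z²) = 4.97 + 2×2.05×2.6 = 15.63 m.
Hydraulic radius R = A/P = 20.27/15.63 = 1.297 m.
Rearranging Manning's equation: n = (1/Q) A R^(2/3) S^(1/2) = (1/9.44) × 20.27 × 1.297^(2/3) × √0.00021 = 0.037.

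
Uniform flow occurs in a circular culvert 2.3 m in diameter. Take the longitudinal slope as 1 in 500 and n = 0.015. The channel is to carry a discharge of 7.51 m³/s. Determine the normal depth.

y_n = 1.67 m

Manning's equation rearranged: A R^(2/3) = nQ / (1·√S) = 0.015 × 7.51 / (√0.002) = 2.519.
At y = 1.46 m: A R^(2/3) = 2.1 — short.
At y = 1.89 m: A R^(2/3) = 2.88 — over.
At y = 1.67 m: A R^(2/3) = 2.52 — ≈ 2.519.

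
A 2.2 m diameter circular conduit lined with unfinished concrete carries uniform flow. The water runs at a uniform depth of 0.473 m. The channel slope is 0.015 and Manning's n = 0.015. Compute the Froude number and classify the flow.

supercritical

For a circular section of diameter D = 2.2 m at depth y = 0.473 m, the central angle is θ = 2 arccos(1 − 2y/D) = 1.929 rad. Then A = (D²/8)(θ − sin θ) = 0.6001 m² and P = Dθ/2 = 2.121 m.
Hydraulic radius R = A/P = 0.6001/2.121 = 0.2829 m.
V = (1/n) R^(2/3) √S = (1/0.015) × 0.2829^(2/3) × √0.015 = 3.518 m/s. Hydraulic depth D_h = A/T = 0.6001/1.808 = 0.332 m.
Froude number Fr = V/√(g·D_h) = 3.518/√(9.81×0.332) = 1.95, which is greater than 1, so the flow is supercritical.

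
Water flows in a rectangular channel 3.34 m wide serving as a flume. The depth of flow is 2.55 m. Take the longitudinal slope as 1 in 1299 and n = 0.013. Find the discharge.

Q = 18.3 m³/s

Flow area A = b·y = 3.34 × 2.55 = 8.517 m². Wetted perimeter P = b + 2y = 3.34 + 2×2.55 = 8.44 m.
Hydraulic radius R = A/P = 8.517/8.44 = 1.009 m.
Manning's equation: Q = (1/n) A R^(2/3) S^(1/2) = (1/0.013) × 8.517 × 1.009^(2/3) × 0.0007698^(1/2) = 18.3 m³/s.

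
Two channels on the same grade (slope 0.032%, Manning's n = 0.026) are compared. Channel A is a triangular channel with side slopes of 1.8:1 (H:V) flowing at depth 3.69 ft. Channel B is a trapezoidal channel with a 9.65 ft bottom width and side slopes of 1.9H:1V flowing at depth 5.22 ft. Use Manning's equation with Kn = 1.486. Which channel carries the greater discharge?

Channel A: For a triangular section with side slope z = 1.8: A = zy² = 1.8×3.69² = 24.51 ft²; P = 2y√(1+z²) = 2×3.69×2.059 = 15.2 ft. Hydraulic radius R = A/P = 24.51/15.2 = 1.613 ft. Q_A = (1.486/0.026)·24.51·1.613^(2/3)·√0.00032 = 34.46 ft³/s.
Channel B: With bottom width b = 9.65 ft and side slope z = 1.9: A = (b + zy)y = (9.65 + 1.9×5.22)×5.22 = 102.1 ft²; P = b + 2y√(1+z²) = 9.65 + 2×5.22×2.147 = 32.07 ft. Hydraulic radius R = A/P = 102.1/32.07 = 3.185 ft. Q_B = (1.486/0.026)·102.1·3.185^(2/3)·√0.00032 = 226.1 ft³/s.
Q_A = 34.46 ft³/s vs Q_B = 226.1 ft³/s, so channel B carries more.

channel B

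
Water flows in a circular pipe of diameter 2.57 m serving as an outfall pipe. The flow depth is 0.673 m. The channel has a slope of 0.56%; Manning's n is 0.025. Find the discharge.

For a circular section of diameter D = 2.57 m at depth y = 0.673 m, the central angle is θ = 2 arccos(1 − 2y/D) = 2.149 rad. Then A = (D²/8)(θ − sin θ) = 1.083 m² and P = Dθ/2 = 2.761 m.
Hydraulic radius R = A/P = 1.083/2.761 = 0.3921 m.
Manning's equation: Q = (1/n) A R^(2/3) S^(1/2) = (1/0.025) × 1.083 × 0.3921^(2/3) × 0.0056^(1/2) = 1.74 m³/s.

Q = 1.74 m³/s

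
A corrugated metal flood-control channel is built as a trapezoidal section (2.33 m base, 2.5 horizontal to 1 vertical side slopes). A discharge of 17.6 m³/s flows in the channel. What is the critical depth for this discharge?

y_c = 1.2 m

At critical depth, Q² T / (g A³) = 1, i.e. A³/T = Q²/g = 17.6²/9.81 = 31.58.
Trying y = 1.37 m: A³/T = 53.39 — too large.
Trying y = 0.92 m: A³/T = 11.15 — too small.
Trying y = 1.2 m: A³/T = 31.41 — ≈ 31.58.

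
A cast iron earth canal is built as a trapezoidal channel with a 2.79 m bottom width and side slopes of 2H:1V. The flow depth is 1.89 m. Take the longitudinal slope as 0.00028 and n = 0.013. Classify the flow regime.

With bottom width b = 2.79 m and side slope z = 2: A = (b + zy)y = (2.79 + 2×1.89)×1.89 = 12.42 m²; P = b + 2y√(1+z²) = 2.79 + 2×1.89×2.236 = 11.24 m.
Hydraulic radius R = A/P = 12.42/11.24 = 1.105 m.
V = (1/n) R^(2/3) √S = (1/0.013) × 1.105^(2/3) × √0.00028 = 1.375 m/s. Hydraulic depth D_h = A/T = 12.42/10.35 = 1.2 m.
Froude number Fr = V/√(g·D_h) = 1.375/√(9.81×1.2) = 0.401, which is less than 1, so the flow is subcritical.

subcritical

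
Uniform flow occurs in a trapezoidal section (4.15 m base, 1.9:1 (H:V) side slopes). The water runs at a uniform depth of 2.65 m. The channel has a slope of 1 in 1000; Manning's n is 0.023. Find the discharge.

With bottom width b = 4.15 m and side slope z = 1.9: A = (b + zy)y = (4.15 + 1.9×2.65)×2.65 = 24.34 m²; P = b + 2y√(1+z²) = 4.15 + 2×2.65×2.147 = 15.53 m.
Hydraulic radius R = A/P = 24.34/15.53 = 1.567 m.
Manning's equation: Q = (1/n) A R^(2/3) S^(1/2) = (1/0.023) × 24.34 × 1.567^(2/3) × 0.001^(1/2) = 45.2 m³/s.

Q = 45.2 m³/s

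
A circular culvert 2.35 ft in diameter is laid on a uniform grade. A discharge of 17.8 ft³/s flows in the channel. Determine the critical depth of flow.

At critical depth, Q² T / (g A³) = 1, i.e. A³/T = Q²/g = 17.8²/32.2 = 9.84.
Try y = 1.27 ft: A³/T = 5.841 — too small.
Try y = 1.61 ft: A³/T = 14.55 — too large.
Try y = 1.46 ft: A³/T = 9.961 — ≈ 9.84.

y_c = 1.46 ft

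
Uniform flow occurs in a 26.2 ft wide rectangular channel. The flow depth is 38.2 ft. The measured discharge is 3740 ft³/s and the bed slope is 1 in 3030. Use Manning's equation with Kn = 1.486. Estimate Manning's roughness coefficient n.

n = 0.033

Flow area A = b·y = 26.2 × 38.2 = 1001 ft². Wetted perimeter P = b + 2y = 26.2 + 2×38.2 = 102.6 ft.
Hydraulic radius R = A/P = 1001/102.6 = 9.755 ft.
Rearranging Manning's equation: n = (1.486/Q) A R^(2/3) S^(1/2) = (1.486/3740) × 1001 × 9.755^(2/3) × √0.00033 = 0.033.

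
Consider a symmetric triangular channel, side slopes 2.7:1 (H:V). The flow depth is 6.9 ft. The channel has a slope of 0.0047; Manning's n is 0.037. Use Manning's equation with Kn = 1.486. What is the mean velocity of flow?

V = 6.02 ft/s

For a triangular section with side slope z = 2.7: A = zy² = 2.7×6.9² = 128.5 ft²; P = 2y√(1+z²) = 2×6.9×2.879 = 39.73 ft.
Hydraulic radius R = A/P = 128.5/39.73 = 3.235 ft.
From Manning's equation, V = (1.486/n) R^(2/3) S^(1/2) = (1.486/0.037) × 3.235^(2/3) × 0.0047^(1/2) = 6.02 ft/s.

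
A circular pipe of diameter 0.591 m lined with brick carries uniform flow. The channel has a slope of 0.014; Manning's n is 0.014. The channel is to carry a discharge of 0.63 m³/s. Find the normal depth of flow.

y_n = 0.47 m

Manning's equation rearranged: A R^(2/3) = nQ / (1·√S) = 0.014 × 0.63 / (√0.014) = 0.07454.
At y = 0.32 m: A R^(2/3) = 0.04378 — too small.
At y = 0.546 m: A R^(2/3) = 0.08236 — too large.
At y = 0.47 m: A R^(2/3) = 0.0745 — close enough.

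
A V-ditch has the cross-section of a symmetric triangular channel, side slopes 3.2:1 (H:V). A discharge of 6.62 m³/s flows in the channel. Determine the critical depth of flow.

At critical depth, Q² T / (g A³) = 1, i.e. A³/T = Q²/g = 6.62²/9.81 = 4.467.
Try y = 0.852 m: A³/T = 2.299 — short.
Try y = 1.1 m: A³/T = 8.246 — over.
Try y = 0.973 m: A³/T = 4.465 — close enough.

y_c = 0.973 m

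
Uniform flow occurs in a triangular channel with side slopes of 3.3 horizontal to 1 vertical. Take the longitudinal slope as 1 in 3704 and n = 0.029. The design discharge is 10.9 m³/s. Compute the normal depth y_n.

y_n = 2.33 m

Manning's equation rearranged: A R^(2/3) = nQ / (1·√S) = 0.029 × 10.9 / (√0.00027) = 19.24.
Trying y = 2.05 m: A R^(2/3) = 13.69 — low.
Trying y = 2.33 m: A R^(2/3) = 19.26 — ≈ 19.24.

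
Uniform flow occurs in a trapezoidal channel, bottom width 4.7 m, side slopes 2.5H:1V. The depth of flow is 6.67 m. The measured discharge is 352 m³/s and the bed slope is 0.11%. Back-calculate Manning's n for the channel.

n = 0.031

With bottom width b = 4.7 m and side slope z = 2.5: A = (b + zy)y = (4.7 + 2.5×6.67)×6.67 = 142.6 m²; P = b + 2y√(1+z²) = 4.7 + 2×6.67×2.693 = 40.62 m.
Hydraulic radius R = A/P = 142.6/40.62 = 3.51 m.
Rearranging Manning's equation: n = (1/Q) A R^(2/3) S^(1/2) = (1/352) × 142.6 × 3.51^(2/3) × √0.0011 = 0.031.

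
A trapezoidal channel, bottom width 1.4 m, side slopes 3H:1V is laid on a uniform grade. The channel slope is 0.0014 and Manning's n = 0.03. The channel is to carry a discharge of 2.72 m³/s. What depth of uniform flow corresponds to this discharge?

Manning's equation rearranged: A R^(2/3) = nQ / (1·√S) = 0.03 × 2.72 / (√0.0014) = 2.181.
At y = 0.617 m: A R^(2/3) = 1.049 — low.
At y = 0.864 m: A R^(2/3) = 2.18 — close enough.

y_n = 0.864 m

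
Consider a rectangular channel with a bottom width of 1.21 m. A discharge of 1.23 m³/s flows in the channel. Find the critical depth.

y_c = 0.472 m

For a rectangular channel, critical depth y_c = (q²/g)^(1/3) where q = Q/b = 1.23/1.21 = 1.017 m²/s.
So y_c = (1.017²/9.81)^(1/3) = 0.472 m.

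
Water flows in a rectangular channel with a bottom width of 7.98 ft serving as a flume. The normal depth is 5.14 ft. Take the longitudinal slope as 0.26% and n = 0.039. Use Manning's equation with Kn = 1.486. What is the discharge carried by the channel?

Flow area A = b·y = 7.98 × 5.14 = 41.02 ft². Wetted perimeter P = b + 2y = 7.98 + 2×5.14 = 18.26 ft.
Hydraulic radius R = A/P = 41.02/18.26 = 2.246 ft.
Manning's equation: Q = (1.486/n) A R^(2/3) S^(1/2) = (1.486/0.039) × 41.02 × 2.246^(2/3) × 0.0026^(1/2) = 137 ft³/s.

Q = 137 ft³/s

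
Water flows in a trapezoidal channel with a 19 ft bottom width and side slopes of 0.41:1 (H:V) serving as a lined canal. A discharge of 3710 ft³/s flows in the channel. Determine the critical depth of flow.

At critical depth, Q² T / (g A³) = 1, i.e. A³/T = Q²/g = 3710²/32.2 = 427500.
Trying y = 11.3 ft: A³/T = 673800 — over.
Trying y = 7.8 ft: A³/T = 204400 — short.
Trying y = 9.82 ft: A³/T = 427400 — ≈ 427500.

y_c = 9.82 ft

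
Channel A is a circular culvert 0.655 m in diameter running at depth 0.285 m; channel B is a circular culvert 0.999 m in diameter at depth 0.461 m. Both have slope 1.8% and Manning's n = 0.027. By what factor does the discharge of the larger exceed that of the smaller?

3.42

Channel A: For a circular section of diameter D = 0.655 m at depth y = 0.285 m, the central angle is θ = 2 arccos(1 − 2y/D) = 2.881 rad. Then A = (D²/8)(θ − sin θ) = 0.1407 m² and P = Dθ/2 = 0.9436 m. Hydraulic radius R = A/P = 0.1407/0.9436 = 0.1491 m. Q_A = (1/0.027)·0.1407·0.1491^(2/3)·√0.018 = 0.1966 m³/s.
Channel B: For a circular section of diameter D = 0.999 m at depth y = 0.461 m, the central angle is θ = 2 arccos(1 − 2y/D) = 2.987 rad. Then A = (D²/8)(θ − sin θ) = 0.3535 m² and P = Dθ/2 = 1.492 m. Hydraulic radius R = A/P = 0.3535/1.492 = 0.2369 m. Q_B = (1/0.027)·0.3535·0.2369^(2/3)·√0.018 = 0.6725 m³/s.
The larger discharge is 0.6725 m³/s and the smaller is 0.1966 m³/s; the ratio is 3.42.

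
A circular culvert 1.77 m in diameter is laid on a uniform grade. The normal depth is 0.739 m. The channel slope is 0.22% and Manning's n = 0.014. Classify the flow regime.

subcritical

For a circular section of diameter D = 1.77 m at depth y = 0.739 m, the central angle is θ = 2 arccos(1 − 2y/D) = 2.81 rad. Then A = (D²/8)(θ − sin θ) = 0.973 m² and P = Dθ/2 = 2.487 m.
Hydraulic radius R = A/P = 0.973/2.487 = 0.3913 m.
V = (1/n) R^(2/3) √S = (1/0.014) × 0.3913^(2/3) × √0.0022 = 1.792 m/s. Hydraulic depth D_h = A/T = 0.973/1.746 = 0.5574 m.
Froude number Fr = V/√(g·D_h) = 1.792/√(9.81×0.5574) = 0.766, which is less than 1, so the flow is subcritical.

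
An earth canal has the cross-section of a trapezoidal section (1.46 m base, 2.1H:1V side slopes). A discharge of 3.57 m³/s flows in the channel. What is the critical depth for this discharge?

y_c = 0.628 m

At critical depth, Q² T / (g A³) = 1, i.e. A³/T = Q²/g = 3.57²/9.81 = 1.299.
At y = 0.446 m: A³/T = 0.3664 — too small.
At y = 0.681 m: A³/T = 1.765 — too large.
At y = 0.628 m: A³/T = 1.297 — ≈ 1.299.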